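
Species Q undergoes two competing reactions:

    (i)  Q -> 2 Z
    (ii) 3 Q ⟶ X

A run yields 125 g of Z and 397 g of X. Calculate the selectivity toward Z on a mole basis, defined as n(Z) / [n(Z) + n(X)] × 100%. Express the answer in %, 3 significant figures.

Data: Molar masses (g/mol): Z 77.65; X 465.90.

65.4 %

n(Z) = 125 / 77.65 = 1.610 mol
n(X) = 397 / 465.90 = 0.8521 mol
selectivity = 1.610/(1.610+0.8521) × 100 = 65.39 %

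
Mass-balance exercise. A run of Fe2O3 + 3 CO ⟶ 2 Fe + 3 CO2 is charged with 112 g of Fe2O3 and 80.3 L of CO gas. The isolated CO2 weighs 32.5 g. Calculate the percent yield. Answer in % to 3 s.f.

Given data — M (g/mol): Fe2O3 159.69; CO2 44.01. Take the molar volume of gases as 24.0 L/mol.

35.1 %

n(Fe2O3) = 112.0 / 159.69 = 0.7014 mol
n(CO) = 80.30 / 24.0 = 3.346 mol
n/ν → Fe2O3: 0.7014, CO: 1.115; Fe2O3 is limiting.
theoretical n(CO2) = (3/1) × 0.7014 = 2.104 mol → 92.60 g
% yield = 32.5 / 92.60 × 100 = 35.10 %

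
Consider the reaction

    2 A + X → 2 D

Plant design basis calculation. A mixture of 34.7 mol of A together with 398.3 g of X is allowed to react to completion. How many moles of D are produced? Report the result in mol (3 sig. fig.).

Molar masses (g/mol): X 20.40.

34.7 mol

n(A) = 34.70 mol
n(X) = 398.3 / 20.40 = 19.52 mol
n/ν for A = 34.70/2 = 17.35
n/ν for X = 19.52/1 = 19.52
Smallest n/ν is A → limiting reagent.
n(D) = (2/2) × 34.70 = 34.70 mol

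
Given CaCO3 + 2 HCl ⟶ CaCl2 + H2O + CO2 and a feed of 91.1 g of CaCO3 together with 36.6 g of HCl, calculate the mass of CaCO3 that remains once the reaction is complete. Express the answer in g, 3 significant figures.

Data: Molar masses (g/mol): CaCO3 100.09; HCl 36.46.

n(CaCO3) = 91.10 / 100.09 = 0.9102 mol
n(HCl) = 36.60 / 36.46 = 1.004 mol
n/ν for CaCO3 = 0.9102/1 = 0.9102
n/ν for HCl = 1.004/2 = 0.5020
Smallest n/ν is HCl → limiting reagent.
CaCO3 consumed = (1/2) × 1.004 = 0.5020 mol
CaCO3 remaining = 0.9102 − 0.5020 = 0.4082 mol
mass = 0.4082 × 100.09 = 40.86 g

40.9 g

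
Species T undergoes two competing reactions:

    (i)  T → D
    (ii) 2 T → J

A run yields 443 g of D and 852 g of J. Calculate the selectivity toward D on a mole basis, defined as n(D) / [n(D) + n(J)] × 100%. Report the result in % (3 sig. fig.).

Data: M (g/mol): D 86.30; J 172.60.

51.0 %

n(D) = 443 / 86.30 = 5.133 mol
n(J) = 852 / 172.60 = 4.936 mol
selectivity = 5.133/(5.133+4.936) × 100 = 50.98 %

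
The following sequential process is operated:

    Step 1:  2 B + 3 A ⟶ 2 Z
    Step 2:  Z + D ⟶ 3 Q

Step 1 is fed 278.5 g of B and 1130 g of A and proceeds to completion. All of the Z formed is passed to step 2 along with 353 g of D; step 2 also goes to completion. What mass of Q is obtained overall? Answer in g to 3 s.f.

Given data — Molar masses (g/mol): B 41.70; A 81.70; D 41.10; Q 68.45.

1370 g

Step 1:
n(B) = 278.5 / 41.70 = 6.679 mol
n(A) = 1130 / 81.70 = 13.83 mol
n/ν → B: 3.340, A: 4.610; B is limiting.
n(Z) produced = (2/2) × 6.679 = 6.679 mol
Step 2:
n(Z) available = 6.679 mol
n(D) = 353.0 / 41.10 = 8.589 mol
n/ν → Z: 6.679, D: 8.589; Z is limiting.
n(Q) = (3/1) × 6.679 = 20.04 mol
mass = 20.04 × 68.45 = 1372 g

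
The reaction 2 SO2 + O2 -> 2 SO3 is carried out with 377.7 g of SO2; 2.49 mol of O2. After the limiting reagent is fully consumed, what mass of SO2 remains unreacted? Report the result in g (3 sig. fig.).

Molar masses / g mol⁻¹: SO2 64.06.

n(SO2) = 377.7 / 64.06 = 5.896 mol
n(O2) = 2.490 mol
n/ν for SO2 = 5.896/2 = 2.948
n/ν for O2 = 2.490/1 = 2.490
Smallest n/ν is O2 → limiting reagent.
SO2 consumed = (2/1) × 2.490 = 4.980 mol
SO2 remaining = 5.896 − 4.980 = 0.9160 mol
mass = 0.9160 × 64.06 = 58.68 g

58.7 g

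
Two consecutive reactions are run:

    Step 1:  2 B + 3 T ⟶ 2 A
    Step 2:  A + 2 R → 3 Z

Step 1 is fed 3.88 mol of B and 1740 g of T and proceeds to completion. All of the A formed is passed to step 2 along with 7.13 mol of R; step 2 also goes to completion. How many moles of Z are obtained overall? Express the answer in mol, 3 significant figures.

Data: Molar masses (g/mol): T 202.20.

Step 1:
n(B) = 3.880 mol
n(T) = 1740 / 202.20 = 8.605 mol
n/ν → B: 1.940, T: 2.868; B is limiting.
n(A) produced = (2/2) × 3.880 = 3.880 mol
Step 2:
n(A) available = 3.880 mol
n(R) = 7.130 mol
n/ν → A: 3.880, R: 3.565; R is limiting.
n(Z) = (3/2) × 7.130 = 10.70 mol

10.7 mol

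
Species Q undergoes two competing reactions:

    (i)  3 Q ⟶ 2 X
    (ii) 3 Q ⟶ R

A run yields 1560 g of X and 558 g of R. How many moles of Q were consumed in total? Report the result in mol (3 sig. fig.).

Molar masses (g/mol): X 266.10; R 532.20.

11.9 mol

n(X) = 1560 / 266.10 = 5.862 mol
n(R) = 558 / 532.20 = 1.048 mol
n(Q) via (i) = (3/2)×5.862 = 8.793 mol
n(Q) via (ii) = (3/1)×1.048 = 3.144 mol
total n(Q) = 8.793 + 3.144 = 11.94 mol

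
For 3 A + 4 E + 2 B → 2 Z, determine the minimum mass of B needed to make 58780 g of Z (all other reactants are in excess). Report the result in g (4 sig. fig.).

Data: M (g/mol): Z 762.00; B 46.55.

n(Z) = 58780 / 762.00 = 77.14 mol
n(B) = (2/2) × 77.14 = 77.14 mol
mass = 77.14 × 46.55 = 3591 g

3591 g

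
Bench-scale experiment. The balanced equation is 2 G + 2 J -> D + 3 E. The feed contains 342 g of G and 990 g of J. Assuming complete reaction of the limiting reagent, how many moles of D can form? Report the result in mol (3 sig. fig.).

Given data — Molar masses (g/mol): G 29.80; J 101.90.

4.86 mol

n(G) = 342.0 / 29.80 = 11.48 mol
n(J) = 990.0 / 101.90 = 9.715 mol
n/ν → G: 5.740, J: 4.858; J is limiting.
n(D) = (1/2) × 9.715 = 4.858 mol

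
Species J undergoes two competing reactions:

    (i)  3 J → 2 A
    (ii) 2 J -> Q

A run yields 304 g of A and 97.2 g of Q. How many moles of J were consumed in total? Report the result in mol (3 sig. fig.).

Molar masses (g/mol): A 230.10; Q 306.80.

n(A) = 304 / 230.10 = 1.321 mol
n(Q) = 97.2 / 306.80 = 0.3168 mol
n(J) via (i) = (3/2)×1.321 = 1.982 mol
n(J) via (ii) = (2/1)×0.3168 = 0.6336 mol
total n(J) = 1.982 + 0.6336 = 2.616 mol

2.62 mol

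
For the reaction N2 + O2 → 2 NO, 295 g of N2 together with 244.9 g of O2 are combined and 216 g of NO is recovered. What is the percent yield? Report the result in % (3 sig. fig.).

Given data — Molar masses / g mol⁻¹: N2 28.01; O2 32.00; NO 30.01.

47.0 %

n(N2) = 295.0 / 28.01 = 10.53 mol
n(O2) = 244.9 / 32.00 = 7.653 mol
n/ν for N2 = 10.53/1 = 10.53
n/ν for O2 = 7.653/1 = 7.653
Smallest n/ν is O2 → limiting reagent.
theoretical n(NO) = (2/1) × 7.653 = 15.31 mol → 459.5 g
% yield = 216 / 459.5 × 100 = 47.01 %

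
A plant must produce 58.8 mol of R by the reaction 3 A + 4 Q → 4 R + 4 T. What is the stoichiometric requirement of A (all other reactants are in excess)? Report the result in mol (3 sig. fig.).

44.1 mol

n(R) = 58.80 mol
n(A) = (3/4) × 58.80 = 44.10 mol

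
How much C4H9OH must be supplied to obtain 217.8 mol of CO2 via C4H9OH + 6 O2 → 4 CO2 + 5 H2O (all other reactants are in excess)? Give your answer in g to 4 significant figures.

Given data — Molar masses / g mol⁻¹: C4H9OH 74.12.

n(CO2) = 217.8 mol
n(C4H9OH) = (1/4) × 217.8 = 54.45 mol
mass = 54.45 × 74.12 = 4036 g

4036 g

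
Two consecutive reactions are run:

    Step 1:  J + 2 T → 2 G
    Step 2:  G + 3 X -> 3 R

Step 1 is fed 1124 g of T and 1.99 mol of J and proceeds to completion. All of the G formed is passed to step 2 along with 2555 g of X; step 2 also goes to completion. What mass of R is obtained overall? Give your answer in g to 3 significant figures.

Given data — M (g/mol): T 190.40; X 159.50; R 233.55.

Step 1:
n(T) = 1124 / 190.40 = 5.903 mol
n(J) = 1.990 mol
n/ν for T = 5.903/2 = 2.952
n/ν for J = 1.990/1 = 1.990
Smallest n/ν is J → limiting reagent.
n(G) produced = (2/1) × 1.990 = 3.980 mol
Step 2:
n(G) available = 3.980 mol
n(X) = 2555 / 159.50 = 16.02 mol
n/ν for G = 3.980/1 = 3.980
n/ν for X = 16.02/3 = 5.340
Smallest n/ν is G → limiting reagent.
n(R) = (3/1) × 3.980 = 11.94 mol
mass = 11.94 × 233.55 = 2789 g

2790 g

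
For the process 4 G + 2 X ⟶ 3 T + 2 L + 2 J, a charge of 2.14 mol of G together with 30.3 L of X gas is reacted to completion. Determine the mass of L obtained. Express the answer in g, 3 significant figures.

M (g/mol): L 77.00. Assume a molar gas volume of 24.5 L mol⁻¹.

82.4 g

n(G) = 2.140 mol
n(X) = 30.30 / 24.5 = 1.237 mol
n/ν for G = 2.140/4 = 0.5350
n/ν for X = 1.237/2 = 0.6185
Smallest n/ν is G → limiting reagent.
n(L) = (2/4) × 2.140 = 1.070 mol
mass = 1.070 × 77.00 = 82.39 g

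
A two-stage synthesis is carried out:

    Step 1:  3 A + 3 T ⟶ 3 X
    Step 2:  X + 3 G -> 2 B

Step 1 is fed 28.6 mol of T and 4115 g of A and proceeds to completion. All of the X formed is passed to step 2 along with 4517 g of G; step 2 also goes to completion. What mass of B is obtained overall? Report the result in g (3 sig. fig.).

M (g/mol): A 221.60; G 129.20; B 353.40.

8240 g

Step 1:
n(T) = 28.60 mol
n(A) = 4115 / 221.60 = 18.57 mol
n/ν → T: 9.533, A: 6.190; A is limiting.
n(X) produced = (3/3) × 18.57 = 18.57 mol
Step 2:
n(X) available = 18.57 mol
n(G) = 4517 / 129.20 = 34.96 mol
n/ν → X: 18.57, G: 11.65; G is limiting.
n(B) = (2/3) × 34.96 = 23.31 mol
mass = 23.31 × 353.40 = 8238 g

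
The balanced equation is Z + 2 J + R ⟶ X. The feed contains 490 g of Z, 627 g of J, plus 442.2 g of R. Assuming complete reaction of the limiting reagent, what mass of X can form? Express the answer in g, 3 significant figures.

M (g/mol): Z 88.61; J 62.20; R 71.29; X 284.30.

n(Z) = 490.0 / 88.61 = 5.530 mol
n(J) = 627.0 / 62.20 = 10.08 mol
n(R) = 442.2 / 71.29 = 6.203 mol
n/ν for Z = 5.530/1 = 5.530
n/ν for J = 10.08/2 = 5.040
n/ν for R = 6.203/1 = 6.203
Smallest n/ν is J → limiting reagent.
n(X) = (1/2) × 10.08 = 5.040 mol
mass = 5.040 × 284.30 = 1433 g

1430 g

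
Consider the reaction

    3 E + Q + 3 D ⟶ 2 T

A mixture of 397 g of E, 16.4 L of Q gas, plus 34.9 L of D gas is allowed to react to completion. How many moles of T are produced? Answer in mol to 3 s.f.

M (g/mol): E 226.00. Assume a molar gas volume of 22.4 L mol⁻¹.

n(E) = 397.0 / 226.00 = 1.757 mol
n(Q) = 16.40 / 22.4 = 0.7321 mol
n(D) = 34.90 / 22.4 = 1.558 mol
n/ν for E = 1.757/3 = 0.5857
n/ν for Q = 0.7321/1 = 0.7321
n/ν for D = 1.558/3 = 0.5193
Smallest n/ν is D → limiting reagent.
n(T) = (2/3) × 1.558 = 1.039 mol

1.04 mol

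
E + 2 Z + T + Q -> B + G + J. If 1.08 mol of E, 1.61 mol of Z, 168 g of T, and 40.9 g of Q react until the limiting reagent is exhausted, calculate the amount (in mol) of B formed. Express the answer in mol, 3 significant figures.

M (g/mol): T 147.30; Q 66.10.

n(E) = 1.080 mol
n(Z) = 1.610 mol
n(T) = 168.0 / 147.30 = 1.141 mol
n(Q) = 40.90 / 66.10 = 0.6188 mol
n/ν → E: 1.080, Z: 0.8050, T: 1.141, Q: 0.6188; Q is limiting.
n(B) = (1/1) × 0.6188 = 0.6188 mol

0.619 mol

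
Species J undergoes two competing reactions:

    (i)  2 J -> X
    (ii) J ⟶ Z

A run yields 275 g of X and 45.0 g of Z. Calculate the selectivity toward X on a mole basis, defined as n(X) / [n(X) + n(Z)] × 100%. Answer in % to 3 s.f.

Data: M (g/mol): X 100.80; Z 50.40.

n(X) = 275 / 100.80 = 2.728 mol
n(Z) = 45.0 / 50.40 = 0.8929 mol
selectivity = 2.728/(2.728+0.8929) × 100 = 75.34 %

75.3 %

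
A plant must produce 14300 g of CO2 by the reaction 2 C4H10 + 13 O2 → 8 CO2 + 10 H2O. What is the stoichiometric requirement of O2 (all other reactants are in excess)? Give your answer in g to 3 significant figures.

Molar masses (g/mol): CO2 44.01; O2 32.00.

n(CO2) = 14300 / 44.01 = 324.9 mol
n(O2) = (13/8) × 324.9 = 528.0 mol
mass = 528.0 × 32.00 = 16900 g

16900 g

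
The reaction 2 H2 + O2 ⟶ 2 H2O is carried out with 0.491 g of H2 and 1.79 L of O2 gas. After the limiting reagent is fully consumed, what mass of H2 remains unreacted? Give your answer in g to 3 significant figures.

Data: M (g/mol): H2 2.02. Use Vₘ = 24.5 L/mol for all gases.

n(H2) = 0.4910 / 2.02 = 0.2431 mol
n(O2) = 1.790 / 24.5 = 0.07306 mol
n/ν for H2 = 0.2431/2 = 0.1216
n/ν for O2 = 0.07306/1 = 0.07306
Smallest n/ν is O2 → limiting reagent.
H2 consumed = (2/1) × 0.07306 = 0.1461 mol
H2 remaining = 0.2431 − 0.1461 = 0.09700 mol
mass = 0.09700 × 2.02 = 0.1959 g

0.196 g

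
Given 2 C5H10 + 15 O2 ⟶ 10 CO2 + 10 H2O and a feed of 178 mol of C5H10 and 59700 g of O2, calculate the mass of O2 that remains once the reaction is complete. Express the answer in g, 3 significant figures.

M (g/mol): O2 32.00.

n(C5H10) = 178.0 mol
n(O2) = 59700 / 32.00 = 1866 mol
n/ν for C5H10 = 178.0/2 = 89.00
n/ν for O2 = 1866/15 = 124.4
Smallest n/ν is C5H10 → limiting reagent.
O2 consumed = (15/2) × 178.0 = 1335 mol
O2 remaining = 1866 − 1335 = 531.0 mol
mass = 531.0 × 32.00 = 16990 g

17000 g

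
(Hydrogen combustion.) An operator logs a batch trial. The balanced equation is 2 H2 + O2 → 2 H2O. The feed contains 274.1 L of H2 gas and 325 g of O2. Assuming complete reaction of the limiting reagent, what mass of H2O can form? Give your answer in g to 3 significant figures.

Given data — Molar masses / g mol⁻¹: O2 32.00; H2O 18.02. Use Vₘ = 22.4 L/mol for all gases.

221 g

n(H2) = 274.1 / 22.4 = 12.24 mol
n(O2) = 325.0 / 32.00 = 10.16 mol
n/ν → H2: 6.120, O2: 10.16; H2 is limiting.
n(H2O) = (2/2) × 12.24 = 12.24 mol
mass = 12.24 × 18.02 = 220.6 g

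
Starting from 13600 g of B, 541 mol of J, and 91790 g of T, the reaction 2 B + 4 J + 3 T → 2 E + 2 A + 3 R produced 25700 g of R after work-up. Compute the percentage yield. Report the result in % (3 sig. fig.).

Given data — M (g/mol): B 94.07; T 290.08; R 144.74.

81.9 %

n(B) = 13600 / 94.07 = 144.6 mol
n(J) = 541.0 mol
n(T) = 91790 / 290.08 = 316.4 mol
n/ν for B = 144.6/2 = 72.30
n/ν for J = 541.0/4 = 135.3
n/ν for T = 316.4/3 = 105.5
Smallest n/ν is B → limiting reagent.
theoretical n(R) = (3/2) × 144.6 = 216.9 mol → 31390 g
% yield = 25700 / 31390 × 100 = 81.87 %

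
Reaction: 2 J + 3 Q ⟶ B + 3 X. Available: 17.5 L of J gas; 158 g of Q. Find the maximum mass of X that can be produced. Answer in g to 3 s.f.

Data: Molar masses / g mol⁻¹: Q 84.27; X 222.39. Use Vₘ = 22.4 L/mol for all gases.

261 g

n(J) = 17.50 / 22.4 = 0.7813 mol
n(Q) = 158.0 / 84.27 = 1.875 mol
n/ν → J: 0.3907, Q: 0.6250; J is limiting.
n(X) = (3/2) × 0.7813 = 1.172 mol
mass = 1.172 × 222.39 = 260.6 g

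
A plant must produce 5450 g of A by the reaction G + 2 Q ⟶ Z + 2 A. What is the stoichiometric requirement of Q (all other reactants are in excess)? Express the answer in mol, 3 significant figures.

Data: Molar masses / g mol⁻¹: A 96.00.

56.8 mol

n(A) = 5450 / 96.00 = 56.77 mol
n(Q) = (2/2) × 56.77 = 56.77 mol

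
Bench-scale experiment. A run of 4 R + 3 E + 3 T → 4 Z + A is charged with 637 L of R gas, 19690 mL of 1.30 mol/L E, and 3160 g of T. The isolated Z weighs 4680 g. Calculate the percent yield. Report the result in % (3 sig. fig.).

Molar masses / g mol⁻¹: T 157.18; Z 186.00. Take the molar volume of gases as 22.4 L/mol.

93.9 %

n(R) = 637.0 / 22.4 = 28.44 mol
n(E) = 1.30 × 19690/1000 = 25.60 mol
n(T) = 3160 / 157.18 = 20.10 mol
n/ν → R: 7.110, E: 8.533, T: 6.700; T is limiting.
theoretical n(Z) = (4/3) × 20.10 = 26.80 mol → 4985 g
% yield = 4680 / 4985 × 100 = 93.88 %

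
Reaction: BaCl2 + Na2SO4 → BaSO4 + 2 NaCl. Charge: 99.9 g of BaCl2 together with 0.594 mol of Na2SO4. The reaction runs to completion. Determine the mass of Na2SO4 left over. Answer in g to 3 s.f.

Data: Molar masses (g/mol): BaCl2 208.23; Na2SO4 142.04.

16.2 g

n(BaCl2) = 99.90 / 208.23 = 0.4798 mol
n(Na2SO4) = 0.5940 mol
n/ν for BaCl2 = 0.4798/1 = 0.4798
n/ν for Na2SO4 = 0.5940/1 = 0.5940
Smallest n/ν is BaCl2 → limiting reagent.
Na2SO4 consumed = (1/1) × 0.4798 = 0.4798 mol
Na2SO4 remaining = 0.5940 − 0.4798 = 0.1142 mol
mass = 0.1142 × 142.04 = 16.22 g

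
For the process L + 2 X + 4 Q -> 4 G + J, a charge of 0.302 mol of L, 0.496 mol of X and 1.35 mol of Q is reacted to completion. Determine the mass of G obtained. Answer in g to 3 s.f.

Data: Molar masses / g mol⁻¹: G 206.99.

n(L) = 0.3020 mol
n(X) = 0.4960 mol
n(Q) = 1.350 mol
n/ν for L = 0.3020/1 = 0.3020
n/ν for X = 0.4960/2 = 0.2480
n/ν for Q = 1.350/4 = 0.3375
Smallest n/ν is X → limiting reagent.
n(G) = (4/2) × 0.4960 = 0.9920 mol
mass = 0.9920 × 206.99 = 205.3 g

205 g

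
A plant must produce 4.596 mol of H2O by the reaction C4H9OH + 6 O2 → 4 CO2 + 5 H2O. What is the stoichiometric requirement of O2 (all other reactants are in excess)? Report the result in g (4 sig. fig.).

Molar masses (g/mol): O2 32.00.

176.5 g

n(H2O) = 4.596 mol
n(O2) = (6/5) × 4.596 = 5.515 mol
mass = 5.515 × 32.00 = 176.5 g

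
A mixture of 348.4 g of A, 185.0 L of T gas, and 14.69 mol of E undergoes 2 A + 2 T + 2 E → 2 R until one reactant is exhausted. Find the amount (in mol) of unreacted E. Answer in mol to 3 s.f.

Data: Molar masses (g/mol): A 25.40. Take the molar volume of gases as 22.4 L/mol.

n(A) = 348.4 / 25.40 = 13.72 mol
n(T) = 185.0 / 22.4 = 8.259 mol
n(E) = 14.69 mol
n/ν → A: 6.860, T: 4.130, E: 7.345; T is limiting.
E consumed = (2/2) × 8.259 = 8.259 mol
E remaining = 14.69 − 8.259 = 6.431 mol

6.43 mol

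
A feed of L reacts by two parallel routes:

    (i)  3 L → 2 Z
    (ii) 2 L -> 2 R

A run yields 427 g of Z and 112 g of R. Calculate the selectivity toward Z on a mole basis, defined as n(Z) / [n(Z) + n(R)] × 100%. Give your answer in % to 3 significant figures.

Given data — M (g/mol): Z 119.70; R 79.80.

71.8 %

n(Z) = 427 / 119.70 = 3.567 mol
n(R) = 112 / 79.80 = 1.404 mol
selectivity = 3.567/(3.567+1.404) × 100 = 71.76 %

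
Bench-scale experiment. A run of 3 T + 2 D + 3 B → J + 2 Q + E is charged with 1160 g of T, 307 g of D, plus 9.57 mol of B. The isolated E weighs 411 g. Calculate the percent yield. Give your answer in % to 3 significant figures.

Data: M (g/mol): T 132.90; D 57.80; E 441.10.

n(T) = 1160 / 132.90 = 8.728 mol
n(D) = 307.0 / 57.80 = 5.311 mol
n(B) = 9.570 mol
n/ν for T = 8.728/3 = 2.909
n/ν for D = 5.311/2 = 2.656
n/ν for B = 9.570/3 = 3.190
Smallest n/ν is D → limiting reagent.
theoretical n(E) = (1/2) × 5.311 = 2.656 mol → 1172 g
% yield = 411 / 1172 × 100 = 35.07 %

35.1 %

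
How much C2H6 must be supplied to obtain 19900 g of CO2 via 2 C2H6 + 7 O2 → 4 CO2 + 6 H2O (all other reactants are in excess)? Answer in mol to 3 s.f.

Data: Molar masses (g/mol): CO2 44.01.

n(CO2) = 19900 / 44.01 = 452.2 mol
n(C2H6) = (2/4) × 452.2 = 226.1 mol

226 mol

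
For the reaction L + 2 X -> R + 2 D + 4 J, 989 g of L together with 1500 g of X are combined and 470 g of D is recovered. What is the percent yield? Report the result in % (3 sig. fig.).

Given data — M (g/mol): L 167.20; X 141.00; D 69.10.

n(L) = 989.0 / 167.20 = 5.915 mol
n(X) = 1500 / 141.00 = 10.64 mol
n/ν for L = 5.915/1 = 5.915
n/ν for X = 10.64/2 = 5.320
Smallest n/ν is X → limiting reagent.
theoretical n(D) = (2/2) × 10.64 = 10.64 mol → 735.2 g
% yield = 470 / 735.2 × 100 = 63.93 %

63.9 %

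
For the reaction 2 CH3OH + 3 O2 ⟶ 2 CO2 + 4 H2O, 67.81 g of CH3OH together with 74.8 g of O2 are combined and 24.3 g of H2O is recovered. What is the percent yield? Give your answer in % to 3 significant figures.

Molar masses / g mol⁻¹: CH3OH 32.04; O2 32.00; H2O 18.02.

n(CH3OH) = 67.81 / 32.04 = 2.116 mol
n(O2) = 74.80 / 32.00 = 2.338 mol
n/ν for CH3OH = 2.116/2 = 1.058
n/ν for O2 = 2.338/3 = 0.7793
Smallest n/ν is O2 → limiting reagent.
theoretical n(H2O) = (4/3) × 2.338 = 3.117 mol → 56.17 g
% yield = 24.3 / 56.17 × 100 = 43.26 %

43.3 %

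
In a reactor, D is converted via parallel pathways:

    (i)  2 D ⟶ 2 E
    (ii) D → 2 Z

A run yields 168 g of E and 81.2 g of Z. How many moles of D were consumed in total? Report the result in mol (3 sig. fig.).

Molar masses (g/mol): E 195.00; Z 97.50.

n(E) = 168 / 195.00 = 0.8615 mol
n(Z) = 81.2 / 97.50 = 0.8328 mol
n(D) via (i) = (2/2)×0.8615 = 0.8615 mol
n(D) via (ii) = (1/2)×0.8328 = 0.4164 mol
total n(D) = 0.8615 + 0.4164 = 1.278 mol

1.28 mol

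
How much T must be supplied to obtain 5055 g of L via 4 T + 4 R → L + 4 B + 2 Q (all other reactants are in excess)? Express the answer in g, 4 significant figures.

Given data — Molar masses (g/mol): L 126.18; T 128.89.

20650 g

n(L) = 5055 / 126.18 = 40.06 mol
n(T) = (4/1) × 40.06 = 160.2 mol
mass = 160.2 × 128.89 = 20650 g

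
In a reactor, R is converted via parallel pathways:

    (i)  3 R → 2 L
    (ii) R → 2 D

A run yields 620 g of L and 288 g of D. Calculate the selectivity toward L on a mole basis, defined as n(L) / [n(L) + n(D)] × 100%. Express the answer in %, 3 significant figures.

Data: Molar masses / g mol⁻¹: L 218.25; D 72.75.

41.8 %

n(L) = 620 / 218.25 = 2.841 mol
n(D) = 288 / 72.75 = 3.959 mol
selectivity = 2.841/(2.841+3.959) × 100 = 41.78 %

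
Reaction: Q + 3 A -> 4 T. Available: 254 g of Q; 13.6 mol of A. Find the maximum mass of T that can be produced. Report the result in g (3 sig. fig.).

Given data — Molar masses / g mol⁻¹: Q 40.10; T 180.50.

n(Q) = 254.0 / 40.10 = 6.334 mol
n(A) = 13.60 mol
n/ν → Q: 6.334, A: 4.533; A is limiting.
n(T) = (4/3) × 13.60 = 18.13 mol
mass = 18.13 × 180.50 = 3272 g

3270 g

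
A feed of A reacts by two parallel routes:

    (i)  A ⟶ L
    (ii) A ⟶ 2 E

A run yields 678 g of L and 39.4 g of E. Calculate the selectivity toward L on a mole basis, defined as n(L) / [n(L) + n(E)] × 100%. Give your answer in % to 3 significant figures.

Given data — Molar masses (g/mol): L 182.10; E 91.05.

n(L) = 678 / 182.10 = 3.723 mol
n(E) = 39.4 / 91.05 = 0.4327 mol
selectivity = 3.723/(3.723+0.4327) × 100 = 89.59 %

89.6 %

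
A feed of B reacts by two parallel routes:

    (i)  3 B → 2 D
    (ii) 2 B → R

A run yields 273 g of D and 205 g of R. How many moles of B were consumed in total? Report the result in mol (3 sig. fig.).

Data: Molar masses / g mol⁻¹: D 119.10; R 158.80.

n(D) = 273 / 119.10 = 2.292 mol
n(R) = 205 / 158.80 = 1.291 mol
n(B) via (i) = (3/2)×2.292 = 3.438 mol
n(B) via (ii) = (2/1)×1.291 = 2.582 mol
total n(B) = 3.438 + 2.582 = 6.020 mol

6.02 mol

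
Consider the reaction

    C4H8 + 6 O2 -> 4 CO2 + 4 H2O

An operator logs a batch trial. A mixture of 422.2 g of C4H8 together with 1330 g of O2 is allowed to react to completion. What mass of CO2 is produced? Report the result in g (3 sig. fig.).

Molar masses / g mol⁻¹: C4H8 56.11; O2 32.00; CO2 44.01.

1220 g

n(C4H8) = 422.2 / 56.11 = 7.525 mol
n(O2) = 1330 / 32.00 = 41.56 mol
n/ν for C4H8 = 7.525/1 = 7.525
n/ν for O2 = 41.56/6 = 6.927
Smallest n/ν is O2 → limiting reagent.
n(CO2) = (4/6) × 41.56 = 27.71 mol
mass = 27.71 × 44.01 = 1220 g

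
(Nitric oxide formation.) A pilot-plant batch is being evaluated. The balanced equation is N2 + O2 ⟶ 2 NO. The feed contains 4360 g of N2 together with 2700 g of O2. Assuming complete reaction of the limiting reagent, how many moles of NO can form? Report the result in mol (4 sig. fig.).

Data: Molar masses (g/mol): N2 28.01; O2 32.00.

168.8 mol

n(N2) = 4360 / 28.01 = 155.7 mol
n(O2) = 2700 / 32.00 = 84.38 mol
n/ν for N2 = 155.7/1 = 155.7
n/ν for O2 = 84.38/1 = 84.38
Smallest n/ν is O2 → limiting reagent.
n(NO) = (2/1) × 84.38 = 168.8 mol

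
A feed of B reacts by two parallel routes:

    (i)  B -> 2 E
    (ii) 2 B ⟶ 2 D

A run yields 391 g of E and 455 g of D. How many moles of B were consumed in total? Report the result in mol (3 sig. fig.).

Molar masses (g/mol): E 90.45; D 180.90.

4.68 mol

n(E) = 391 / 90.45 = 4.323 mol
n(D) = 455 / 180.90 = 2.515 mol
n(B) via (i) = (1/2)×4.323 = 2.162 mol
n(B) via (ii) = (2/2)×2.515 = 2.515 mol
total n(B) = 2.162 + 2.515 = 4.677 mol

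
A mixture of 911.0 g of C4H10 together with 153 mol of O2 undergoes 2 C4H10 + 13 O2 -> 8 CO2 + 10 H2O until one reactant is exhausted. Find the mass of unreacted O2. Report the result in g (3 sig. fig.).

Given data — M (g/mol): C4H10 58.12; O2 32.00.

n(C4H10) = 911.0 / 58.12 = 15.67 mol
n(O2) = 153.0 mol
n/ν → C4H10: 7.835, O2: 11.77; C4H10 is limiting.
O2 consumed = (13/2) × 15.67 = 101.9 mol
O2 remaining = 153.0 − 101.9 = 51.10 mol
mass = 51.10 × 32.00 = 1635 g

1640 g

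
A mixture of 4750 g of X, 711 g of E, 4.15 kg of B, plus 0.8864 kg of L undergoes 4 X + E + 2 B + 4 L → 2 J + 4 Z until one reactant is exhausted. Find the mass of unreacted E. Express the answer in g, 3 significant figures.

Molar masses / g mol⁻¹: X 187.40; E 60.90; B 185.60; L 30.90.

n(X) = 4750 / 187.40 = 25.35 mol
n(E) = 711.0 / 60.90 = 11.67 mol
n(B) = 4.150×1000 / 185.60 = 22.36 mol
n(L) = 0.8864×1000 / 30.90 = 28.69 mol
n/ν for X = 25.35/4 = 6.338
n/ν for E = 11.67/1 = 11.67
n/ν for B = 22.36/2 = 11.18
n/ν for L = 28.69/4 = 7.173
Smallest n/ν is X → limiting reagent.
E consumed = (1/4) × 25.35 = 6.338 mol
E remaining = 11.67 − 6.338 = 5.332 mol
mass = 5.332 × 60.90 = 324.7 g

325 g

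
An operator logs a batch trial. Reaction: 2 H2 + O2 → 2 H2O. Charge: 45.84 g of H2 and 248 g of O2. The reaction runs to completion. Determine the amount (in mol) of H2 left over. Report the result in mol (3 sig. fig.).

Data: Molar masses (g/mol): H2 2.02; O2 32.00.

7.19 mol

n(H2) = 45.84 / 2.02 = 22.69 mol
n(O2) = 248.0 / 32.00 = 7.750 mol
n/ν → H2: 11.35, O2: 7.750; O2 is limiting.
H2 consumed = (2/1) × 7.750 = 15.50 mol
H2 remaining = 22.69 − 15.50 = 7.190 mol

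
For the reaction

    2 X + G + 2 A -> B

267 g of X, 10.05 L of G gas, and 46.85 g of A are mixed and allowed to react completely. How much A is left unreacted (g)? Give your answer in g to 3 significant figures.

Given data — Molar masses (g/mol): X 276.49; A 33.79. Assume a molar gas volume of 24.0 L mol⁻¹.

18.6 g

n(X) = 267.0 / 276.49 = 0.9657 mol
n(G) = 10.05 / 24.0 = 0.4188 mol
n(A) = 46.85 / 33.79 = 1.387 mol
n/ν → X: 0.4829, G: 0.4188, A: 0.6935; G is limiting.
A consumed = (2/1) × 0.4188 = 0.8376 mol
A remaining = 1.387 − 0.8376 = 0.5494 mol
mass = 0.5494 × 33.79 = 18.56 g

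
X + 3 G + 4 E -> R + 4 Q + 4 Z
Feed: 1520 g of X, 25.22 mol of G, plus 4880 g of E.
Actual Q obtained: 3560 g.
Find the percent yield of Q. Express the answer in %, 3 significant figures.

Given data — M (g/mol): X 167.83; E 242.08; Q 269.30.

65.6 %

n(X) = 1520 / 167.83 = 9.057 mol
n(G) = 25.22 mol
n(E) = 4880 / 242.08 = 20.16 mol
n/ν → X: 9.057, G: 8.407, E: 5.040; E is limiting.
theoretical n(Q) = (4/4) × 20.16 = 20.16 mol → 5429 g
% yield = 3560 / 5429 × 100 = 65.57 %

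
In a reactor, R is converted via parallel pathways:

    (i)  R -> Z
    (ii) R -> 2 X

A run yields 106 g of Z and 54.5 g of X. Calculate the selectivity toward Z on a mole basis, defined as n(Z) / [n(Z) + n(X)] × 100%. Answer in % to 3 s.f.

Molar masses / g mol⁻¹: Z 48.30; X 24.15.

n(Z) = 106 / 48.30 = 2.195 mol
n(X) = 54.5 / 24.15 = 2.257 mol
selectivity = 2.195/(2.195+2.257) × 100 = 49.30 %

49.3 %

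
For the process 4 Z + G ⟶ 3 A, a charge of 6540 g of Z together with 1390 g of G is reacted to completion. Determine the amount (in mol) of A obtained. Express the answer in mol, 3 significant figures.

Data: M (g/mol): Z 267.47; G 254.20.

16.4 mol

n(Z) = 6540 / 267.47 = 24.45 mol
n(G) = 1390 / 254.20 = 5.468 mol
n/ν for Z = 24.45/4 = 6.113
n/ν for G = 5.468/1 = 5.468
Smallest n/ν is G → limiting reagent.
n(A) = (3/1) × 5.468 = 16.40 mol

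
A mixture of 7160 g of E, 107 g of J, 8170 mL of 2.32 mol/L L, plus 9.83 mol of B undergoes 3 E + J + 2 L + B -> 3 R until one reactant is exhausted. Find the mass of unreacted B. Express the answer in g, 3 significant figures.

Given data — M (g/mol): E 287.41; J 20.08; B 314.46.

n(E) = 7160 / 287.41 = 24.91 mol
n(J) = 107.0 / 20.08 = 5.329 mol
n(L) = 2.32 × 8170/1000 = 18.95 mol
n(B) = 9.830 mol
n/ν for E = 24.91/3 = 8.303
n/ν for J = 5.329/1 = 5.329
n/ν for L = 18.95/2 = 9.475
n/ν for B = 9.830/1 = 9.830
Smallest n/ν is J → limiting reagent.
B consumed = (1/1) × 5.329 = 5.329 mol
B remaining = 9.830 − 5.329 = 4.501 mol
mass = 4.501 × 314.46 = 1415 g

1420 g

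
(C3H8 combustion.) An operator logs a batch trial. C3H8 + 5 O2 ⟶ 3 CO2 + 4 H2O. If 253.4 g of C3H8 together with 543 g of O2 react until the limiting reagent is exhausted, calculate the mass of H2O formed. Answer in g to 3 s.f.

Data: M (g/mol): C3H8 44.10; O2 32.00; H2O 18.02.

245 g

n(C3H8) = 253.4 / 44.10 = 5.746 mol
n(O2) = 543.0 / 32.00 = 16.97 mol
n/ν for C3H8 = 5.746/1 = 5.746
n/ν for O2 = 16.97/5 = 3.394
Smallest n/ν is O2 → limiting reagent.
n(H2O) = (4/5) × 16.97 = 13.58 mol
mass = 13.58 × 18.02 = 244.7 g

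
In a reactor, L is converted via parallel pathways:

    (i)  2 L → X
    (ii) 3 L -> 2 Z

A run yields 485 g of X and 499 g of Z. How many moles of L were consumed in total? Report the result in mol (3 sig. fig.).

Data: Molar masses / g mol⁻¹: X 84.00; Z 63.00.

n(X) = 485 / 84.00 = 5.774 mol
n(Z) = 499 / 63.00 = 7.921 mol
n(L) via (i) = (2/1)×5.774 = 11.55 mol
n(L) via (ii) = (3/2)×7.921 = 11.88 mol
total n(L) = 11.55 + 11.88 = 23.43 mol

23.4 mol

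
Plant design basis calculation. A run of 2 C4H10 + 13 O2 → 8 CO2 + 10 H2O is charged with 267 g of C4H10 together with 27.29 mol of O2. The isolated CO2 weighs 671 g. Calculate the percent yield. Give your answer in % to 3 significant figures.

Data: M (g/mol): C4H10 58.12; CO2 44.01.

90.8 %

n(C4H10) = 267.0 / 58.12 = 4.594 mol
n(O2) = 27.29 mol
n/ν for C4H10 = 4.594/2 = 2.297
n/ν for O2 = 27.29/13 = 2.099
Smallest n/ν is O2 → limiting reagent.
theoretical n(CO2) = (8/13) × 27.29 = 16.79 mol → 738.9 g
% yield = 671 / 738.9 × 100 = 90.81 %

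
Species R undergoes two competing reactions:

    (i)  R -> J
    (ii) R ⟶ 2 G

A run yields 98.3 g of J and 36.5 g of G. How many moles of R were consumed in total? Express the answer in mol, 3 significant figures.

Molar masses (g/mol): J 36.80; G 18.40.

n(J) = 98.3 / 36.80 = 2.671 mol
n(G) = 36.5 / 18.40 = 1.984 mol
n(R) via (i) = (1/1)×2.671 = 2.671 mol
n(R) via (ii) = (1/2)×1.984 = 0.9920 mol
total n(R) = 2.671 + 0.9920 = 3.663 mol

3.66 mol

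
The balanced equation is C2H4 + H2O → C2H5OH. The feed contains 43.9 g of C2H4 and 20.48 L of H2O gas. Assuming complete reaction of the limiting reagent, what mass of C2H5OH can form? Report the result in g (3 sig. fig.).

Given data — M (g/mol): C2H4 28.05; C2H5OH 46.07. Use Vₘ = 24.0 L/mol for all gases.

n(C2H4) = 43.90 / 28.05 = 1.565 mol
n(H2O) = 20.48 / 24.0 = 0.8533 mol
n/ν → C2H4: 1.565, H2O: 0.8533; H2O is limiting.
n(C2H5OH) = (1/1) × 0.8533 = 0.8533 mol
mass = 0.8533 × 46.07 = 39.31 g

39.3 g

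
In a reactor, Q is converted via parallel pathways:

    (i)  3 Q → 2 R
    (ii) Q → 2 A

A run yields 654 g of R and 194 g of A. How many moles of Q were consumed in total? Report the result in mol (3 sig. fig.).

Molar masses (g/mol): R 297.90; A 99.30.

4.27 mol

n(R) = 654 / 297.90 = 2.195 mol
n(A) = 194 / 99.30 = 1.954 mol
n(Q) via (i) = (3/2)×2.195 = 3.293 mol
n(Q) via (ii) = (1/2)×1.954 = 0.9770 mol
total n(Q) = 3.293 + 0.9770 = 4.270 mol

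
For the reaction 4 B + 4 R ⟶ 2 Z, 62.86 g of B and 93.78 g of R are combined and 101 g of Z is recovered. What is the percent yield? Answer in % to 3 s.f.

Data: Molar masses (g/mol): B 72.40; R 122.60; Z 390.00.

67.7 %

n(B) = 62.86 / 72.40 = 0.8682 mol
n(R) = 93.78 / 122.60 = 0.7649 mol
n/ν → B: 0.2171, R: 0.1912; R is limiting.
theoretical n(Z) = (2/4) × 0.7649 = 0.3825 mol → 149.2 g
% yield = 101 / 149.2 × 100 = 67.69 %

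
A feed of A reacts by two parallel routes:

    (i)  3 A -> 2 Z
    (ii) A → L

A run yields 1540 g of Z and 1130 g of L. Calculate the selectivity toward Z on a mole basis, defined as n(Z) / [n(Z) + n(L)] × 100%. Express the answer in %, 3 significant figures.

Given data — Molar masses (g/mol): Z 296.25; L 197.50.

n(Z) = 1540 / 296.25 = 5.198 mol
n(L) = 1130 / 197.50 = 5.722 mol
selectivity = 5.198/(5.198+5.722) × 100 = 47.60 %

47.6 %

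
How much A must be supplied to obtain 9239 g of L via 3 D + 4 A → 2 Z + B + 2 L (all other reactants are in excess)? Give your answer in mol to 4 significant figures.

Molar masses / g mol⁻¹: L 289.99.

63.72 mol

n(L) = 9239 / 289.99 = 31.86 mol
n(A) = (4/2) × 31.86 = 63.72 mol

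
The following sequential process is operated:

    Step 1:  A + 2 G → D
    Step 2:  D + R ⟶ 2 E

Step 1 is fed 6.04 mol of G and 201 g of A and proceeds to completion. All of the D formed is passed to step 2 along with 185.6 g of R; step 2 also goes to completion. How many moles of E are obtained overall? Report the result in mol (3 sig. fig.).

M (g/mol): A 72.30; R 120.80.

Step 1:
n(G) = 6.040 mol
n(A) = 201.0 / 72.30 = 2.780 mol
n/ν for G = 6.040/2 = 3.020
n/ν for A = 2.780/1 = 2.780
Smallest n/ν is A → limiting reagent.
n(D) produced = (1/1) × 2.780 = 2.780 mol
Step 2:
n(D) available = 2.780 mol
n(R) = 185.6 / 120.80 = 1.536 mol
n/ν for D = 2.780/1 = 2.780
n/ν for R = 1.536/1 = 1.536
Smallest n/ν is R → limiting reagent.
n(E) = (2/1) × 1.536 = 3.072 mol

3.07 mol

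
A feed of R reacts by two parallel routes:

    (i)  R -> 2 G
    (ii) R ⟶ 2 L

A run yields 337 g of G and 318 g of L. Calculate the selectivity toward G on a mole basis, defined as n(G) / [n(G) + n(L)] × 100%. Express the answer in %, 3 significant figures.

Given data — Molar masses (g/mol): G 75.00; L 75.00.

51.5 %

n(G) = 337 / 75.00 = 4.493 mol
n(L) = 318 / 75.00 = 4.240 mol
selectivity = 4.493/(4.493+4.240) × 100 = 51.45 %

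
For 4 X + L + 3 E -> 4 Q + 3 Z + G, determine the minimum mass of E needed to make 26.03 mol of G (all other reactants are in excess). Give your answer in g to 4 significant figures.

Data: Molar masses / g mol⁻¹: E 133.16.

10400 g

n(G) = 26.03 mol
n(E) = (3/1) × 26.03 = 78.09 mol
mass = 78.09 × 133.16 = 10400 g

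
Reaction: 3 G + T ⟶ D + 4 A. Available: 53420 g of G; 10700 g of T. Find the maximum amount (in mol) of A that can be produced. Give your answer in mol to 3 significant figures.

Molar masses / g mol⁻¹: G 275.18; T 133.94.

n(G) = 53420 / 275.18 = 194.1 mol
n(T) = 10700 / 133.94 = 79.89 mol
n/ν → G: 64.70, T: 79.89; G is limiting.
n(A) = (4/3) × 194.1 = 258.8 mol

259 mol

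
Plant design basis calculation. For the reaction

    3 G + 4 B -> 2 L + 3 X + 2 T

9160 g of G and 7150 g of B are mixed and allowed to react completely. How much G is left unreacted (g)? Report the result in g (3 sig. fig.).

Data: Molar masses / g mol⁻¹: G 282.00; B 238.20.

2810 g

n(G) = 9160 / 282.00 = 32.48 mol
n(B) = 7150 / 238.20 = 30.02 mol
n/ν for G = 32.48/3 = 10.83
n/ν for B = 30.02/4 = 7.505
Smallest n/ν is B → limiting reagent.
G consumed = (3/4) × 30.02 = 22.52 mol
G remaining = 32.48 − 22.52 = 9.960 mol
mass = 9.960 × 282.00 = 2809 g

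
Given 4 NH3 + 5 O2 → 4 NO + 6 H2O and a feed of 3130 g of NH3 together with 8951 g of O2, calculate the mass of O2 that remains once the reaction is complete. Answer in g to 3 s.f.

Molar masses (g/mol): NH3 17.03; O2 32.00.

n(NH3) = 3130 / 17.03 = 183.8 mol
n(O2) = 8951 / 32.00 = 279.7 mol
n/ν for NH3 = 183.8/4 = 45.95
n/ν for O2 = 279.7/5 = 55.94
Smallest n/ν is NH3 → limiting reagent.
O2 consumed = (5/4) × 183.8 = 229.8 mol
O2 remaining = 279.7 − 229.8 = 49.90 mol
mass = 49.90 × 32.00 = 1597 g

1600 g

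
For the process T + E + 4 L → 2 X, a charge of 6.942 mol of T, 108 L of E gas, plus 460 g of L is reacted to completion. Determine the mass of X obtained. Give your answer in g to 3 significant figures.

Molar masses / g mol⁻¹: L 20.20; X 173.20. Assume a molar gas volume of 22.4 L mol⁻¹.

1670 g

n(T) = 6.942 mol
n(E) = 108.0 / 22.4 = 4.821 mol
n(L) = 460.0 / 20.20 = 22.77 mol
n/ν → T: 6.942, E: 4.821, L: 5.693; E is limiting.
n(X) = (2/1) × 4.821 = 9.642 mol
mass = 9.642 × 173.20 = 1670 g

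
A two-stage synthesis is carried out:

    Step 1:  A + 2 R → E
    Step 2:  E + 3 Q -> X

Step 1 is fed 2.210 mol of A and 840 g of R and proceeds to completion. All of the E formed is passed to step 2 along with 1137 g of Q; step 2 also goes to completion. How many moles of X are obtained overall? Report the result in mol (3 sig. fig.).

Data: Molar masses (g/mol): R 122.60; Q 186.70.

Step 1:
n(A) = 2.210 mol
n(R) = 840.0 / 122.60 = 6.852 mol
n/ν for A = 2.210/1 = 2.210
n/ν for R = 6.852/2 = 3.426
Smallest n/ν is A → limiting reagent.
n(E) produced = (1/1) × 2.210 = 2.210 mol
Step 2:
n(E) available = 2.210 mol
n(Q) = 1137 / 186.70 = 6.090 mol
n/ν for E = 2.210/1 = 2.210
n/ν for Q = 6.090/3 = 2.030
Smallest n/ν is Q → limiting reagent.
n(X) = (1/3) × 6.090 = 2.030 mol

2.03 mol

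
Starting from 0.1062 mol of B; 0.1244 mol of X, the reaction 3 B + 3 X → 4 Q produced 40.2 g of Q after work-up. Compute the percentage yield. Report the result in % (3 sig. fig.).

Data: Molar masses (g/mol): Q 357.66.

79.4 %

n(B) = 0.1062 mol
n(X) = 0.1244 mol
n/ν for B = 0.1062/3 = 0.03540
n/ν for X = 0.1244/3 = 0.04147
Smallest n/ν is B → limiting reagent.
theoretical n(Q) = (4/3) × 0.1062 = 0.1416 mol → 50.64 g
% yield = 40.2 / 50.64 × 100 = 79.38 %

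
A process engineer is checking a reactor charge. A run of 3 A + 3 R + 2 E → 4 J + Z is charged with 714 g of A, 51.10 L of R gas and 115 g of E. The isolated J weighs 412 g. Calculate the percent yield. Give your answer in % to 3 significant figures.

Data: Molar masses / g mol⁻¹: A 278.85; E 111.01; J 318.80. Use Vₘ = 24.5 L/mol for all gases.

62.4 %

n(A) = 714.0 / 278.85 = 2.561 mol
n(R) = 51.10 / 24.5 = 2.086 mol
n(E) = 115.0 / 111.01 = 1.036 mol
n/ν for A = 2.561/3 = 0.8537
n/ν for R = 2.086/3 = 0.6953
n/ν for E = 1.036/2 = 0.5180
Smallest n/ν is E → limiting reagent.
theoretical n(J) = (4/2) × 1.036 = 2.072 mol → 660.6 g
% yield = 412 / 660.6 × 100 = 62.37 %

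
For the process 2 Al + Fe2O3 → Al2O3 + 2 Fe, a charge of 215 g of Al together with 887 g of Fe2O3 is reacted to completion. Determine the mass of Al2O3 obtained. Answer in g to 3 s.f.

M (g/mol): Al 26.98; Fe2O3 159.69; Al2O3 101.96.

406 g

n(Al) = 215.0 / 26.98 = 7.969 mol
n(Fe2O3) = 887.0 / 159.69 = 5.555 mol
n/ν for Al = 7.969/2 = 3.985
n/ν for Fe2O3 = 5.555/1 = 5.555
Smallest n/ν is Al → limiting reagent.
n(Al2O3) = (1/2) × 7.969 = 3.985 mol
mass = 3.985 × 101.96 = 406.3 g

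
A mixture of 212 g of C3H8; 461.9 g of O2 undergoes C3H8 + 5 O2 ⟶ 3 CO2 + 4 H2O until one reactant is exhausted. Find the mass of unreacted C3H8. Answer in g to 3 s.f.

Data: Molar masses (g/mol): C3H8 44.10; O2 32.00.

n(C3H8) = 212.0 / 44.10 = 4.807 mol
n(O2) = 461.9 / 32.00 = 14.43 mol
n/ν → C3H8: 4.807, O2: 2.886; O2 is limiting.
C3H8 consumed = (1/5) × 14.43 = 2.886 mol
C3H8 remaining = 4.807 − 2.886 = 1.921 mol
mass = 1.921 × 44.10 = 84.72 g

84.7 g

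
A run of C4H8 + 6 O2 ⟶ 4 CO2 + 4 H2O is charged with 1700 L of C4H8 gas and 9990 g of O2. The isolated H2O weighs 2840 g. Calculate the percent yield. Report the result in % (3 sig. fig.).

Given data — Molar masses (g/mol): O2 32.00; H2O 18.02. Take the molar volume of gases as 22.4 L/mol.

n(C4H8) = 1700 / 22.4 = 75.89 mol
n(O2) = 9990 / 32.00 = 312.2 mol
n/ν → C4H8: 75.89, O2: 52.03; O2 is limiting.
theoretical n(H2O) = (4/6) × 312.2 = 208.1 mol → 3750 g
% yield = 2840 / 3750 × 100 = 75.73 %

75.7 %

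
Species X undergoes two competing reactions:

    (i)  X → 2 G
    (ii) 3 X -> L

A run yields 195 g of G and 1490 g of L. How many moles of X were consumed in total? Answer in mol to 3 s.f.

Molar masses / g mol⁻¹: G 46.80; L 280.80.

18.0 mol

n(G) = 195 / 46.80 = 4.167 mol
n(L) = 1490 / 280.80 = 5.306 mol
n(X) via (i) = (1/2)×4.167 = 2.084 mol
n(X) via (ii) = (3/1)×5.306 = 15.92 mol
total n(X) = 2.084 + 15.92 = 18.00 mol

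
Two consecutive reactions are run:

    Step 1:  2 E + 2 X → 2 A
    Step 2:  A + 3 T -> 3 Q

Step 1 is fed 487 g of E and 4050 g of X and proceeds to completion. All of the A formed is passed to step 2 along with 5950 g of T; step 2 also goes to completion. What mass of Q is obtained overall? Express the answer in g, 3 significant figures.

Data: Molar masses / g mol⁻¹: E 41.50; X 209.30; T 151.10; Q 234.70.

Step 1:
n(E) = 487.0 / 41.50 = 11.73 mol
n(X) = 4050 / 209.30 = 19.35 mol
n/ν for E = 11.73/2 = 5.865
n/ν for X = 19.35/2 = 9.675
Smallest n/ν is E → limiting reagent.
n(A) produced = (2/2) × 11.73 = 11.73 mol
Step 2:
n(A) available = 11.73 mol
n(T) = 5950 / 151.10 = 39.38 mol
n/ν for A = 11.73/1 = 11.73
n/ν for T = 39.38/3 = 13.13
Smallest n/ν is A → limiting reagent.
n(Q) = (3/1) × 11.73 = 35.19 mol
mass = 35.19 × 234.70 = 8259 g

8260 g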